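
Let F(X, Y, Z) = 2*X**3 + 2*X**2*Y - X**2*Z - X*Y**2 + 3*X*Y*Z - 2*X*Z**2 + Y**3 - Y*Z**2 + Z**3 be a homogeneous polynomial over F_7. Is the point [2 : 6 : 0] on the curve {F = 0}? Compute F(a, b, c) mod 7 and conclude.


F(2,6,0) ≡ 5 (mod 7); P is NOT on the curve.

Evaluate F(2, 6, 0) term-by-term (mod 7).
  2*X**3 ↦ 2·8·1·1 = 16
  2*X**2*Y ↦ 2·4·6·1 = 48
  -X**2*Z ↦ -1·4·1·0 = 0
  -X*Y**2 ↦ -1·2·36·1 = -72
  3*X*Y*Z ↦ 3·2·6·0 = 0
  -2*X*Z**2 ↦ -2·2·1·0 = 0
  Y**3 ↦ 1·1·216·1 = 216
  -Y*Z**2 ↦ -1·1·6·0 = 0
  Z**3 ↦ 1·1·1·0 = 0
Sum: F(2, 6, 0) = (16) + (48) + (0) + (-72) + (0) + (0) + (216) + (0) + (0) = 208.
Reducing mod 7: 208 ≡ 5 (mod 7).
Since F(a, b, c) ≡ 5 ≠ 0 (mod 7), P does NOT lie on the curve.


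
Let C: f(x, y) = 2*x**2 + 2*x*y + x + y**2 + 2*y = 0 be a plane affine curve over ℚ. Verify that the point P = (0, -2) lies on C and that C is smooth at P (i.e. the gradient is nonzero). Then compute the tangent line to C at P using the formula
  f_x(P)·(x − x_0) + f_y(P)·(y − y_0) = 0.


Tangent line at P: -3*x - 2*y - 4 = 0.

Step 1: f(0, -2) = 0, so P lies on C.
Step 2: partial derivatives
  f_x(x, y) = 4*x + 2*y + 1, f_y(x, y) = 2*x + 2*y + 2.
  f_x(P) = -3, f_y(P) = -2 (gradient nonzero, so P is smooth).
Step 3: tangent line at P: -3·(x − 0) + -2·(y − -2) = 0.
Expanding: -3*x - 2*y - 4 = 0.


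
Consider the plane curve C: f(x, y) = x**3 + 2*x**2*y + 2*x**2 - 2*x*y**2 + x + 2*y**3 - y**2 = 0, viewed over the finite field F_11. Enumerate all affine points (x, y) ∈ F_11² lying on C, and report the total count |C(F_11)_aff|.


Affine F_11-points: {(0, 0), (0, 6), (3, 7), (6, 7), (7, 9), (8, 7), (8, 9), (9, 1), (9, 5), (9, 9), (10, 0)}; count = 11.

For each of the 121 pairs (x, y) ∈ F_11², evaluate f(x, y) mod 11. Record the zeros.
  x = 0: [0↦0, 1↦1, 2↦1, 3↦1, 4↦2, 5↦5, 6↦0, 7↦10, 8↦3, 9↦2, 10↦8]  zeros at y ∈ {0, 6}
  x = 1: [0↦4, 1↦5, 2↦1, 3↦4, 4↦4, 5↦2, 6↦10, 7↦7, 8↦5, 9↦5, 10↦8]  zeros at y ∈ ∅
  x = 2: [0↦7, 1↦1, 2↦8, 3↦7, 4↦10, 5↦7, 6↦10, 7↦9, 8↦5, 9↦10, 10↦3]  zeros at y ∈ ∅
  x = 3: [0↦4, 1↦6, 2↦6, 3↦5, 4↦4, 5↦4, 6↦6, 7↦0, 8↦9, 9↦1, 10↦10]  zeros at y ∈ {7}
  x = 4: [0↦1, 1↦4, 2↦1, 3↦4, 4↦3, 5↦10, 6↦4, 7↦8, 8↦1, 9↦6, 10↦2]  zeros at y ∈ ∅
  x = 5: [0↦4, 1↦1, 2↦10, 3↦10, 4↦2, 5↦9, 6↦10, 7↦6, 8↦9, 9↦9, 10↦7]  zeros at y ∈ ∅
  x = 6: [0↦8, 1↦3, 2↦6, 3↦7, 4↦7, 5↦7, 6↦8, 7↦0, 8↦6, 9↦5, 10↦9]  zeros at y ∈ {7}
  x = 7: [0↦8, 1↦5, 2↦6, 3↦1, 4↦2, 5↦10, 6↦4, 7↦7, 8↦9, 9↦0, 10↦3]  zeros at y ∈ {9}
  x = 8: [0↦10, 1↦2, 2↦5, 3↦9, 4↦4, 5↦2, 6↦4, 7↦0, 8↦2, 9↦0, 10↦6]  zeros at y ∈ {7, 9}
  x = 9: [0↦9, 1↦0, 2↦9, 3↦4, 4↦8, 5↦0, 6↦3, 7↦7, 8↦2, 9↦0, 10↦2]  zeros at y ∈ {1, 5, 9}
  x = 10: [0↦0, 1↦5, 2↦2, 3↦3, 4↦9, 5↦10, 6↦7, 7↦1, 8↦4, 9↦6, 10↦8]  zeros at y ∈ {0}
Collecting zeros: affine points = {(0, 0), (0, 6), (3, 7), (6, 7), (7, 9), (8, 7), (8, 9), (9, 1), (9, 5), (9, 9), (10, 0)}.
Total count |C(F_11)_aff| = 11.


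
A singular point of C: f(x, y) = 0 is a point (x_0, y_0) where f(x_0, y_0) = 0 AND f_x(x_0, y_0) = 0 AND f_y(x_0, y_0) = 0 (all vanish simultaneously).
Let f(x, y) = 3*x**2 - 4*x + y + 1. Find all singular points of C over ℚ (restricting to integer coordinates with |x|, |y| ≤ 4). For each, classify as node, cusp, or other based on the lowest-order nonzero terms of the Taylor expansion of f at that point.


No singular points in the scanned grid; C is smooth there.

Compute partial derivatives:
  f_x = 6*x - 4.
  f_y = 1.
f_y = 1 is a nonzero constant, so f_y never vanishes: no point (x, y) can satisfy f = f_x = f_y = 0. In particular no (x, y) ∈ {−4, ..., 4}² is singular; the curve is smooth.


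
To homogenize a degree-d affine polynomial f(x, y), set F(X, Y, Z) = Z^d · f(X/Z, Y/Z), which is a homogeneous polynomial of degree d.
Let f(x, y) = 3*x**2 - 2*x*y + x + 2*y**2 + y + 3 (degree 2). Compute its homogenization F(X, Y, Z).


F(X, Y, Z) = 3*X**2 - 2*X*Y + X*Z + 2*Y**2 + Y*Z + 3*Z**2

deg(f) = 2.
Substitute x = X/Z, y = Y/Z into f, then multiply by Z^2.
  monomial 3·x^2·y^0 ↦ 3·X^2·Y^0·Z^0.
  monomial -2·x^1·y^1 ↦ -2·X^1·Y^1·Z^0.
  monomial 1·x^1·y^0 ↦ 1·X^1·Y^0·Z^1.
  monomial 2·x^0·y^2 ↦ 2·X^0·Y^2·Z^0.
  monomial 1·x^0·y^1 ↦ 1·X^0·Y^1·Z^1.
  monomial 3·x^0·y^0 ↦ 3·X^0·Y^0·Z^2.
Collecting: F(X, Y, Z) = 3*X**2 - 2*X*Y + X*Z + 2*Y**2 + Y*Z + 3*Z**2.


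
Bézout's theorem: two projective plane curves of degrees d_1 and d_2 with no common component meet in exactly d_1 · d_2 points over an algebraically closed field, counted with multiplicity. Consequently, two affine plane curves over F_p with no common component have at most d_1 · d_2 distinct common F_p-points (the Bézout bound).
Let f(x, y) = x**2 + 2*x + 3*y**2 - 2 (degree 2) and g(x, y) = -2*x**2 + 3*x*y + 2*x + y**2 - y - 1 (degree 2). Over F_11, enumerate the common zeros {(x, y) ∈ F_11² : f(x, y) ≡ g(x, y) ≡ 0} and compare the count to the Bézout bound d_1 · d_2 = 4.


Common zeros: {(2, 8), (6, 6), (10, 10)}; count = 3; Bézout bound = 4.

deg(f) = 2, deg(g) = 2, so Bézout bound = 4.
Scan x ∈ F_11. For each x, list the y ∈ F_11 with f(x, y) ≡ 0 and those with g(x, y) ≡ 0 (mod 11); the common zeros in that column are the intersection.
  x = 0: f ≡ 0 at y ∈ ∅; g ≡ 0 at y ∈ {4, 8}; common: ∅.
  x = 1: f ≡ 0 at y ∈ ∅; g ≡ 0 at y ∈ ∅; common: ∅.
  x = 2: f ≡ 0 at y ∈ {3, 8}; g ≡ 0 at y ∈ {8, 9}; common: {8}.
  x = 3: f ≡ 0 at y ∈ {5, 6}; g ≡ 0 at y ∈ ∅; common: ∅.
  x = 4: f ≡ 0 at y ∈ {0}; g ≡ 0 at y ∈ {5, 6}; common: ∅.
  x = 5: f ≡ 0 at y ∈ {0}; g ≡ 0 at y ∈ ∅; common: ∅.
  x = 6: f ≡ 0 at y ∈ {5, 6}; g ≡ 0 at y ∈ {6, 10}; common: {6}.
  x = 7: f ≡ 0 at y ∈ {3, 8}; g ≡ 0 at y ∈ {4, 9}; common: ∅.
  x = 8: f ≡ 0 at y ∈ ∅; g ≡ 0 at y ∈ ∅; common: ∅.
  x = 9: f ≡ 0 at y ∈ ∅; g ≡ 0 at y ∈ ∅; common: ∅.
  x = 10: f ≡ 0 at y ∈ {1, 10}; g ≡ 0 at y ∈ {5, 10}; common: {10}.
Collecting: common zeros = {(2, 8), (6, 6), (10, 10)}, so the count is 3.
Comparison with the Bézout bound: 3 ≤ 4 = deg(f)·deg(g), as expected for curves with no common component (the affine F_11-count falls short of the bound because intersections may lie at infinity, over extension fields, or carry multiplicity).


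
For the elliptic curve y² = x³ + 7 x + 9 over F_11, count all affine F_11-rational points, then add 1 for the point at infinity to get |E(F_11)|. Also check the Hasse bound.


Affine points = {(0, 3), (0, 8), (2, 3), (2, 8), (5, 2), (5, 9), (6, 5), (6, 6), (7, 4), (7, 7), (8, 4), (8, 7), (9, 3), (9, 8), (10, 1), (10, 10)}; affine count = 16; |E(F_11)| = 17.

Discriminant check: Δ ∝ 4a³ + 27b² = 4·7³ + 27·9² = 4·343 + 27·81 ≡ 6 (mod 11). Nonzero ⇒ E is nonsingular.
For each x ∈ F_11, compute rhs = x³ + 7·x + 9 mod 11, then count y ∈ F_11 with y² ≡ rhs.
  x = 0: rhs = 9, matching y values: 3, 8 (2 points).
  x = 1: rhs = 6, matching y values: none (0 points).
  x = 2: rhs = 9, matching y values: 3, 8 (2 points).
  x = 3: rhs = 2, matching y values: none (0 points).
  x = 4: rhs = 2, matching y values: none (0 points).
  x = 5: rhs = 4, matching y values: 2, 9 (2 points).
  x = 6: rhs = 3, matching y values: 5, 6 (2 points).
  x = 7: rhs = 5, matching y values: 4, 7 (2 points).
  x = 8: rhs = 5, matching y values: 4, 7 (2 points).
  x = 9: rhs = 9, matching y values: 3, 8 (2 points).
  x = 10: rhs = 1, matching y values: 1, 10 (2 points).
Total affine count: 16.
Full point count |E(F_11)| = 16 + 1 = 17.
Hasse bound: |17 − (11+1)| = |5| = 5 ≤ 2√11 ≈ 6.6332 ✓.


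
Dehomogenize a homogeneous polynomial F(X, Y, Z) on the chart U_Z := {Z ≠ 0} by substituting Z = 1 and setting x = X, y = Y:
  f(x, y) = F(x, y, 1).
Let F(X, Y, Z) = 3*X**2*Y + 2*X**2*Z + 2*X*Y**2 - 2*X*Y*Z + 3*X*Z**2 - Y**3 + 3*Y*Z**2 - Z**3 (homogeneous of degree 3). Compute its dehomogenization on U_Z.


f(x, y) = 3*x**2*y + 2*x**2 + 2*x*y**2 - 2*x*y + 3*x - y**3 + 3*y - 1

On U_Z we set Z = 1. Each monomial c·X^i·Y^j·Z^k in F becomes c·x^i·y^j·1^k = c·x^i·y^j.
Substituting Z = 1: F(X, Y, 1) = 3*x**2*y + 2*x**2 + 2*x*y**2 - 2*x*y + 3*x - y**3 + 3*y - 1.
Note: deg(f) ≤ deg(F) = 3; strict inequality happens when F is divisible by Z (lost terms).


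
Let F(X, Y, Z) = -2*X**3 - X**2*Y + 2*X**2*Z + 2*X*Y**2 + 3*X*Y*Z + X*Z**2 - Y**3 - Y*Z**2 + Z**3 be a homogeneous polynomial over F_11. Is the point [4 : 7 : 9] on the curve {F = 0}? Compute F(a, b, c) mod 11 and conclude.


F(4,7,9) ≡ 8 (mod 11); P is NOT on the curve.

Evaluate F(4, 7, 9) term-by-term (mod 11).
  -2*X**3 ↦ -2·64·1·1 = -128
  -X**2*Y ↦ -1·16·7·1 = -112
  2*X**2*Z ↦ 2·16·1·9 = 288
  2*X*Y**2 ↦ 2·4·49·1 = 392
  3*X*Y*Z ↦ 3·4·7·9 = 756
  X*Z**2 ↦ 1·4·1·81 = 324
  -Y**3 ↦ -1·1·343·1 = -343
  -Y*Z**2 ↦ -1·1·7·81 = -567
  Z**3 ↦ 1·1·1·729 = 729
Sum: F(4, 7, 9) = (-128) + (-112) + (288) + (392) + (756) + (324) + (-343) + (-567) + (729) = 1339.
Reducing mod 11: 1339 ≡ 8 (mod 11).
Since F(a, b, c) ≡ 8 ≠ 0 (mod 11), P does NOT lie on the curve.


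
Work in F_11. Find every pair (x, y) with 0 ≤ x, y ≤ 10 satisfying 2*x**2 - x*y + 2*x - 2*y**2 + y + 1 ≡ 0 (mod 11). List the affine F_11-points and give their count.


Affine F_11-points: {(0, 1), (0, 5), (5, 1), (5, 8), (6, 4), (6, 10), (7, 3), (7, 5), (9, 8), (9, 10), (10, 3), (10, 9)}; count = 12.

For each of the 121 pairs (x, y) ∈ F_11², evaluate f(x, y) mod 11. Record the zeros.
  x = 0: [0↦1, 1↦0, 2↦6, 3↦8, 4↦6, 5↦0, 6↦1, 7↦9, 8↦2, 9↦2, 10↦9]  zeros at y ∈ {1, 5}
  x = 1: [0↦5, 1↦3, 2↦8, 3↦9, 4↦6, 5↦10, 6↦10, 7↦6, 8↦9, 9↦8, 10↦3]  zeros at y ∈ ∅
  x = 2: [0↦2, 1↦10, 2↦3, 3↦3, 4↦10, 5↦2, 6↦1, 7↦7, 8↦9, 9↦7, 10↦1]  zeros at y ∈ ∅
  x = 3: [0↦3, 1↦10, 2↦2, 3↦1, 4↦7, 5↦9, 6↦7, 7↦1, 8↦2, 9↦10, 10↦3]  zeros at y ∈ ∅
  x = 4: [0↦8, 1↦3, 2↦5, 3↦3, 4↦8, 5↦9, 6↦6, 7↦10, 8↦10, 9↦6, 10↦9]  zeros at y ∈ ∅
  x = 5: [0↦6, 1↦0, 2↦1, 3↦9, 4↦2, 5↦2, 6↦9, 7↦1, 8↦0, 9↦6, 10↦8]  zeros at y ∈ {1, 8}
  x = 6: [0↦8, 1↦1, 2↦1, 3↦8, 4↦0, 5↦10, 6↦5, 7↦7, 8↦5, 9↦10, 10↦0]  zeros at y ∈ {4, 10}
  x = 7: [0↦3, 1↦6, 2↦5, 3↦0, 4↦2, 5↦0, 6↦5, 7↦6, 8↦3, 9↦7, 10↦7]  zeros at y ∈ {3, 5}
  x = 8: [0↦2, 1↦4, 2↦2, 3↦7, 4↦8, 5↦5, 6↦9, 7↦9, 8↦5, 9↦8, 10↦7]  zeros at y ∈ ∅
  x = 9: [0↦5, 1↦6, 2↦3, 3↦7, 4↦7, 5↦3, 6↦6, 7↦5, 8↦0, 9↦2, 10↦0]  zeros at y ∈ {8, 10}
  x = 10: [0↦1, 1↦1, 2↦8, 3↦0, 4↦10, 5↦5, 6↦7, 7↦5, 8↦10, 9↦0, 10↦8]  zeros at y ∈ {3, 9}
Collecting zeros: affine points = {(0, 1), (0, 5), (5, 1), (5, 8), (6, 4), (6, 10), (7, 3), (7, 5), (9, 8), (9, 10), (10, 3), (10, 9)}.
Total count |C(F_11)_aff| = 12.


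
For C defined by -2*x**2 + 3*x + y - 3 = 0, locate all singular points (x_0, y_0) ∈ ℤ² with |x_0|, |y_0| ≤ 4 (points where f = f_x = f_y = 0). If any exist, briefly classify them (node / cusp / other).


No singular points in the scanned grid; C is smooth there.

Compute partial derivatives:
  f_x = 3 - 4*x.
  f_y = 1.
f_y = 1 is a nonzero constant, so f_y never vanishes: no point (x, y) can satisfy f = f_x = f_y = 0. In particular no (x, y) ∈ {−4, ..., 4}² is singular; the curve is smooth.


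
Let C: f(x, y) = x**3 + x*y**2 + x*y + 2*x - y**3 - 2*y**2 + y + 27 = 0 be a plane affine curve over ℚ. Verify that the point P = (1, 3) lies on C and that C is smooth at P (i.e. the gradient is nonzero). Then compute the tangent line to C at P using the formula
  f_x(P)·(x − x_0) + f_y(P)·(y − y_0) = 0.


Tangent line at P: 17*x - 31*y + 76 = 0.

Step 1: f(1, 3) = 0, so P lies on C.
Step 2: partial derivatives
  f_x(x, y) = 3*x**2 + y**2 + y + 2, f_y(x, y) = 2*x*y + x - 3*y**2 - 4*y + 1.
  f_x(P) = 17, f_y(P) = -31 (gradient nonzero, so P is smooth).
Step 3: tangent line at P: 17·(x − 1) + -31·(y − 3) = 0.
Expanding: 17*x - 31*y + 76 = 0.


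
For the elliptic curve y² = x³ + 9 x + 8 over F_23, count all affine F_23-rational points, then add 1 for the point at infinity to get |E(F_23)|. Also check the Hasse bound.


Affine points = {(0, 10), (0, 13), (1, 8), (1, 15), (3, 4), (3, 19), (4, 4), (4, 19), (6, 5), (6, 18), (7, 0), (9, 6), (9, 17), (11, 9), (11, 14), (12, 2), (12, 21), (14, 7), (14, 16), (16, 4), (16, 19), (19, 0), (20, 0)}; affine count = 23; |E(F_23)| = 24.

Discriminant check: Δ ∝ 4a³ + 27b² = 4·9³ + 27·8² = 4·729 + 27·64 ≡ 21 (mod 23). Nonzero ⇒ E is nonsingular.
For each x ∈ F_23, compute rhs = x³ + 9·x + 8 mod 23, then count y ∈ F_23 with y² ≡ rhs.
  x = 0: rhs = 8, matching y values: 10, 13 (2 points).
  x = 1: rhs = 18, matching y values: 8, 15 (2 points).
  x = 2: rhs = 11, matching y values: none (0 points).
  x = 3: rhs = 16, matching y values: 4, 19 (2 points).
  x = 4: rhs = 16, matching y values: 4, 19 (2 points).
  x = 5: rhs = 17, matching y values: none (0 points).
  x = 6: rhs = 2, matching y values: 5, 18 (2 points).
  x = 7: rhs = 0, matching y values: 0 (1 points).
  x = 8: rhs = 17, matching y values: none (0 points).
  x = 9: rhs = 13, matching y values: 6, 17 (2 points).
  x = 10: rhs = 17, matching y values: none (0 points).
  x = 11: rhs = 12, matching y values: 9, 14 (2 points).
  x = 12: rhs = 4, matching y values: 2, 21 (2 points).
  x = 13: rhs = 22, matching y values: none (0 points).
  x = 14: rhs = 3, matching y values: 7, 16 (2 points).
  x = 15: rhs = 22, matching y values: none (0 points).
  x = 16: rhs = 16, matching y values: 4, 19 (2 points).
  x = 17: rhs = 14, matching y values: none (0 points).
  x = 18: rhs = 22, matching y values: none (0 points).
  x = 19: rhs = 0, matching y values: 0 (1 points).
  x = 20: rhs = 0, matching y values: 0 (1 points).
  x = 21: rhs = 5, matching y values: none (0 points).
  x = 22: rhs = 21, matching y values: none (0 points).
Total affine count: 23.
Full point count |E(F_23)| = 23 + 1 = 24.
Hasse bound: |24 − (23+1)| = |0| = 0 ≤ 2√23 ≈ 9.5917 ✓.


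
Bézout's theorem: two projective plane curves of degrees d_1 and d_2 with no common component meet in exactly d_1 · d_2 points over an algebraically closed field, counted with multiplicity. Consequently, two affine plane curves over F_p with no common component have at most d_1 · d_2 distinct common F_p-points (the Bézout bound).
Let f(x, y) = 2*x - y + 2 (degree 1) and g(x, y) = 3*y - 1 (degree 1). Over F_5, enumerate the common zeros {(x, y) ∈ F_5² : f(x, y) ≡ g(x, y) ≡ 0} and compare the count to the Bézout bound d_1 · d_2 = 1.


Common zeros: {(0, 2)}; count = 1; Bézout bound = 1.

deg(f) = 1, deg(g) = 1, so Bézout bound = 1.
Scan x ∈ F_5. For each x, list the y ∈ F_5 with f(x, y) ≡ 0 and those with g(x, y) ≡ 0 (mod 5); the common zeros in that column are the intersection.
  x = 0: f ≡ 0 at y ∈ {2}; g ≡ 0 at y ∈ {2}; common: {2}.
  x = 1: f ≡ 0 at y ∈ {4}; g ≡ 0 at y ∈ {2}; common: ∅.
  x = 2: f ≡ 0 at y ∈ {1}; g ≡ 0 at y ∈ {2}; common: ∅.
  x = 3: f ≡ 0 at y ∈ {3}; g ≡ 0 at y ∈ {2}; common: ∅.
  x = 4: f ≡ 0 at y ∈ {0}; g ≡ 0 at y ∈ {2}; common: ∅.
Collecting: common zeros = {(0, 2)}, so the count is 1.
Comparison with the Bézout bound: 1 ≤ 1 = deg(f)·deg(g), as expected for curves with no common component (the bound is attained).


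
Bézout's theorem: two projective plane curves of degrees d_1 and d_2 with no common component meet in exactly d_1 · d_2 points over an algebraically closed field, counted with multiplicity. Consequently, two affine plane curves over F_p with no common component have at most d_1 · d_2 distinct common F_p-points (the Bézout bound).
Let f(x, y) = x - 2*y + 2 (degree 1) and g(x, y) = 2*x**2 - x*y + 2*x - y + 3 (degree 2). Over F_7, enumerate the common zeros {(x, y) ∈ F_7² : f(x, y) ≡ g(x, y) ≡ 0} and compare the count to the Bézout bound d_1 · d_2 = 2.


Common zeros: {(4, 3), (5, 0)}; count = 2; Bézout bound = 2.

deg(f) = 1, deg(g) = 2, so Bézout bound = 2.
Scan x ∈ F_7. For each x, list the y ∈ F_7 with f(x, y) ≡ 0 and those with g(x, y) ≡ 0 (mod 7); the common zeros in that column are the intersection.
  x = 0: f ≡ 0 at y ∈ {1}; g ≡ 0 at y ∈ {3}; common: ∅.
  x = 1: f ≡ 0 at y ∈ {5}; g ≡ 0 at y ∈ {0}; common: ∅.
  x = 2: f ≡ 0 at y ∈ {2}; g ≡ 0 at y ∈ {5}; common: ∅.
  x = 3: f ≡ 0 at y ∈ {6}; g ≡ 0 at y ∈ {5}; common: ∅.
  x = 4: f ≡ 0 at y ∈ {3}; g ≡ 0 at y ∈ {3}; common: {3}.
  x = 5: f ≡ 0 at y ∈ {0}; g ≡ 0 at y ∈ {0}; common: {0}.
  x = 6: f ≡ 0 at y ∈ {4}; g ≡ 0 at y ∈ ∅; common: ∅.
Collecting: common zeros = {(4, 3), (5, 0)}, so the count is 2.
Comparison with the Bézout bound: 2 ≤ 2 = deg(f)·deg(g), as expected for curves with no common component (the bound is attained).


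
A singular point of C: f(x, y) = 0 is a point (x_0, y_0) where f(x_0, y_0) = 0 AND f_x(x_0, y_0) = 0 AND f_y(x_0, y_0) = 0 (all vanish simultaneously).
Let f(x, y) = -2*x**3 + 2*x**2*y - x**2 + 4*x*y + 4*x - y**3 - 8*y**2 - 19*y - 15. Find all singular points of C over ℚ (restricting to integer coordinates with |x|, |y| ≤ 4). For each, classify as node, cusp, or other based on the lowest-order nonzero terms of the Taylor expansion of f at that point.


Singular points: {(-1, -3)}; classification: node.

Compute partial derivatives:
  f_x = -6*x**2 + 4*x*y - 2*x + 4*y + 4.
  f_y = 2*x**2 + 4*x - 3*y**2 - 16*y - 19.
Scan x_0 ∈ {−4, ..., 4}. For each x_0, f_y(x_0, y) is a polynomial in y; find its integer roots y ∈ {−4, ..., 4}, then test f_x and f at those candidates.
  x = -4: f_y(-4, y) = -3*y**2 - 16*y - 3; no integer root y with |y| ≤ 4.
  x = -3: f_y(-3, y) = -3*y**2 - 16*y - 13; vanishes at y ∈ {-1}. (-3, -1): f_x = -36 ≠ 0.
  x = -2: f_y(-2, y) = -3*y**2 - 16*y - 19; no integer root y with |y| ≤ 4.
  x = -1: f_y(-1, y) = -3*y**2 - 16*y - 21; vanishes at y ∈ {-3}. (-1, -3): f_x = 0, f = 0 — SINGULAR.
  x = 0: f_y(0, y) = -3*y**2 - 16*y - 19; no integer root y with |y| ≤ 4.
  x = 1: f_y(1, y) = -3*y**2 - 16*y - 13; vanishes at y ∈ {-1}. (1, -1): f_x = -12 ≠ 0.
  x = 2: f_y(2, y) = -3*y**2 - 16*y - 3; no integer root y with |y| ≤ 4.
  x = 3: f_y(3, y) = -3*y**2 - 16*y + 11; no integer root y with |y| ≤ 4.
  x = 4: f_y(4, y) = -3*y**2 - 16*y + 29; no integer root y with |y| ≤ 4.
Only singular point on the grid: (-1, -3).
Classify: substitute x = -1 + u, y = -3 + v and expand: f = -2*u**3 + 2*u**2*v - u**2 - v**3 + v**2.
No constant or linear terms (consistent with a singular point). Quadratic part: -u**2 + v**2. Cubic part: -2*u**3 + 2*u**2*v - v**3.
The quadratic part v**2 - u**2 = (v − u)(v + u) splits into two distinct linear factors, so there are two distinct tangent lines y − -3 = ±(x − -1) — this is a node (ordinary double point).
Classification: node.


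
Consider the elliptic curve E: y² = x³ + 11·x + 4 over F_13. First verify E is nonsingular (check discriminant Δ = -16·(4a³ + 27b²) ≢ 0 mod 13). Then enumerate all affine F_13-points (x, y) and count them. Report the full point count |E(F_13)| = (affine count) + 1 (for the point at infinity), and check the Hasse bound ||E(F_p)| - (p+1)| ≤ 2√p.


Affine points = {(0, 2), (0, 11), (1, 4), (1, 9), (3, 5), (3, 8), (6, 0), (9, 0), (10, 3), (10, 10), (11, 0)}; affine count = 11; |E(F_13)| = 12.

Discriminant check: Δ ∝ 4a³ + 27b² = 4·11³ + 27·4² = 4·1331 + 27·16 ≡ 10 (mod 13). Nonzero ⇒ E is nonsingular.
For each x ∈ F_13, compute rhs = x³ + 11·x + 4 mod 13, then count y ∈ F_13 with y² ≡ rhs.
  x = 0: rhs = 4, matching y values: 2, 11 (2 points).
  x = 1: rhs = 3, matching y values: 4, 9 (2 points).
  x = 2: rhs = 8, matching y values: none (0 points).
  x = 3: rhs = 12, matching y values: 5, 8 (2 points).
  x = 4: rhs = 8, matching y values: none (0 points).
  x = 5: rhs = 2, matching y values: none (0 points).
  x = 6: rhs = 0, matching y values: 0 (1 points).
  x = 7: rhs = 8, matching y values: none (0 points).
  x = 8: rhs = 6, matching y values: none (0 points).
  x = 9: rhs = 0, matching y values: 0 (1 points).
  x = 10: rhs = 9, matching y values: 3, 10 (2 points).
  x = 11: rhs = 0, matching y values: 0 (1 points).
  x = 12: rhs = 5, matching y values: none (0 points).
Total affine count: 11.
Full point count |E(F_13)| = 11 + 1 = 12.
Hasse bound: |12 − (13+1)| = |-2| = 2 ≤ 2√13 ≈ 7.2111 ✓.


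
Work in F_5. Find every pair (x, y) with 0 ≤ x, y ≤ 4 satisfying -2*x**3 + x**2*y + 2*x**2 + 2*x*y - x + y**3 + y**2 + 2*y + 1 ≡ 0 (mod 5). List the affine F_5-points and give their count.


Affine F_5-points: {(0, 1), (1, 0), (1, 4), (3, 4), (4, 2), (4, 3), (4, 4)}; count = 7.

For each of the 25 pairs (x, y) ∈ F_5², evaluate f(x, y) mod 5. Record the zeros.
  x = 0: [0↦1, 1↦0, 2↦2, 3↦3, 4↦4]  zeros at y ∈ {1}
  x = 1: [0↦0, 1↦2, 2↦2, 3↦1, 4↦0]  zeros at y ∈ {0, 4}
  x = 2: [0↦1, 1↦3, 2↦3, 3↦2, 4↦1]  zeros at y ∈ ∅
  x = 3: [0↦2, 1↦1, 2↦3, 3↦4, 4↦0]  zeros at y ∈ {4}
  x = 4: [0↦1, 1↦4, 2↦0, 3↦0, 4↦0]  zeros at y ∈ {2, 3, 4}
Collecting zeros: affine points = {(0, 1), (1, 0), (1, 4), (3, 4), (4, 2), (4, 3), (4, 4)}.
Total count |C(F_5)_aff| = 7.


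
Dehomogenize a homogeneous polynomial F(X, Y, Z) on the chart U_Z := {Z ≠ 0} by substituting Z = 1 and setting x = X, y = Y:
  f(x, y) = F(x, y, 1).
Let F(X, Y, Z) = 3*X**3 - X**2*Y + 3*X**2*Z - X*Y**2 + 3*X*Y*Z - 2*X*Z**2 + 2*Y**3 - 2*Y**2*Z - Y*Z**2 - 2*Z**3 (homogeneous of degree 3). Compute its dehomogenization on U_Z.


f(x, y) = 3*x**3 - x**2*y + 3*x**2 - x*y**2 + 3*x*y - 2*x + 2*y**3 - 2*y**2 - y - 2

On U_Z we set Z = 1. Each monomial c·X^i·Y^j·Z^k in F becomes c·x^i·y^j·1^k = c·x^i·y^j.
Substituting Z = 1: F(X, Y, 1) = 3*x**3 - x**2*y + 3*x**2 - x*y**2 + 3*x*y - 2*x + 2*y**3 - 2*y**2 - y - 2.
Note: deg(f) ≤ deg(F) = 3; strict inequality happens when F is divisible by Z (lost terms).


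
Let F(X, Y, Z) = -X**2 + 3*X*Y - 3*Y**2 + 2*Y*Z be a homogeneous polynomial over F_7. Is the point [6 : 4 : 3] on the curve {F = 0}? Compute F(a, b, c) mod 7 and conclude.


F(6,4,3) ≡ 5 (mod 7); P is NOT on the curve.

Evaluate F(6, 4, 3) term-by-term (mod 7).
  -X**2 ↦ -1·36·1·1 = -36
  3*X*Y ↦ 3·6·4·1 = 72
  -3*Y**2 ↦ -3·1·16·1 = -48
  2*Y*Z ↦ 2·1·4·3 = 24
Sum: F(6, 4, 3) = (-36) + (72) + (-48) + (24) = 12.
Reducing mod 7: 12 ≡ 5 (mod 7).
Since F(a, b, c) ≡ 5 ≠ 0 (mod 7), P does NOT lie on the curve.


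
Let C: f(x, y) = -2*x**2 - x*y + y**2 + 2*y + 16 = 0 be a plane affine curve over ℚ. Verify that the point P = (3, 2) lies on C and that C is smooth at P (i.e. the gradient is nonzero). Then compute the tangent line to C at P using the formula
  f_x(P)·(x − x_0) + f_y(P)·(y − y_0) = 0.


Tangent line at P: -14*x + 3*y + 36 = 0.

Step 1: f(3, 2) = 0, so P lies on C.
Step 2: partial derivatives
  f_x(x, y) = -4*x - y, f_y(x, y) = -x + 2*y + 2.
  f_x(P) = -14, f_y(P) = 3 (gradient nonzero, so P is smooth).
Step 3: tangent line at P: -14·(x − 3) + 3·(y − 2) = 0.
Expanding: -14*x + 3*y + 36 = 0.


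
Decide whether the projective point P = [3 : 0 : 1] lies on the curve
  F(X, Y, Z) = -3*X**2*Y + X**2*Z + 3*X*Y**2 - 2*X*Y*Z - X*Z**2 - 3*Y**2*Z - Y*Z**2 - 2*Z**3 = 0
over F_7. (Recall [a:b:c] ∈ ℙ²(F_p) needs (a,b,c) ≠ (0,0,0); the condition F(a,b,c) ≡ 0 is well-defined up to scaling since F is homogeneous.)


F(3,0,1) ≡ 4 (mod 7); P is NOT on the curve.

Evaluate F(3, 0, 1) term-by-term (mod 7).
  -3*X**2*Y ↦ -3·9·0·1 = 0
  X**2*Z ↦ 1·9·1·1 = 9
  3*X*Y**2 ↦ 3·3·0·1 = 0
  -2*X*Y*Z ↦ -2·3·0·1 = 0
  -X*Z**2 ↦ -1·3·1·1 = -3
  -3*Y**2*Z ↦ -3·1·0·1 = 0
  -Y*Z**2 ↦ -1·1·0·1 = 0
  -2*Z**3 ↦ -2·1·1·1 = -2
Sum: F(3, 0, 1) = (0) + (9) + (0) + (0) + (-3) + (0) + (0) + (-2) = 4.
Reducing mod 7: 4 ≡ 4 (mod 7).
Since F(a, b, c) ≡ 4 ≠ 0 (mod 7), P does NOT lie on the curve.


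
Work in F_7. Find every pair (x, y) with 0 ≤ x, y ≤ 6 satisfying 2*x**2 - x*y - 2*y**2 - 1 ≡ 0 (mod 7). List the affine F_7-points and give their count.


Affine F_7-points: {(1, 4), (1, 6), (2, 0), (2, 6), (5, 0), (5, 1), (6, 1), (6, 3)}; count = 8.

For each of the 49 pairs (x, y) ∈ F_7², evaluate f(x, y) mod 7. Record the zeros.
  x = 0: [0↦6, 1↦4, 2↦5, 3↦2, 4↦2, 5↦5, 6↦4]  zeros at y ∈ ∅
  x = 1: [0↦1, 1↦5, 2↦5, 3↦1, 4↦0, 5↦2, 6↦0]  zeros at y ∈ {4, 6}
  x = 2: [0↦0, 1↦3, 2↦2, 3↦4, 4↦2, 5↦3, 6↦0]  zeros at y ∈ {0, 6}
  x = 3: [0↦3, 1↦5, 2↦3, 3↦4, 4↦1, 5↦1, 6↦4]  zeros at y ∈ ∅
  x = 4: [0↦3, 1↦4, 2↦1, 3↦1, 4↦4, 5↦3, 6↦5]  zeros at y ∈ ∅
  x = 5: [0↦0, 1↦0, 2↦3, 3↦2, 4↦4, 5↦2, 6↦3]  zeros at y ∈ {0, 1}
  x = 6: [0↦1, 1↦0, 2↦2, 3↦0, 4↦1, 5↦5, 6↦5]  zeros at y ∈ {1, 3}
Collecting zeros: affine points = {(1, 4), (1, 6), (2, 0), (2, 6), (5, 0), (5, 1), (6, 1), (6, 3)}.
Total count |C(F_7)_aff| = 8.


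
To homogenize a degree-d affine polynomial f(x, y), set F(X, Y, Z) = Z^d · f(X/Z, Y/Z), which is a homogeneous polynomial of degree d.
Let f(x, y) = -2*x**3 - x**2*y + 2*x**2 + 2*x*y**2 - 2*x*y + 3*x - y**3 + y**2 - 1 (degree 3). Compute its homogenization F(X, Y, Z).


F(X, Y, Z) = -2*X**3 - X**2*Y + 2*X**2*Z + 2*X*Y**2 - 2*X*Y*Z + 3*X*Z**2 - Y**3 + Y**2*Z - Z**3

deg(f) = 3.
Substitute x = X/Z, y = Y/Z into f, then multiply by Z^3.
  monomial -2·x^3·y^0 ↦ -2·X^3·Y^0·Z^0.
  monomial -1·x^2·y^1 ↦ -1·X^2·Y^1·Z^0.
  monomial 2·x^2·y^0 ↦ 2·X^2·Y^0·Z^1.
  monomial 2·x^1·y^2 ↦ 2·X^1·Y^2·Z^0.
  monomial -2·x^1·y^1 ↦ -2·X^1·Y^1·Z^1.
  monomial 3·x^1·y^0 ↦ 3·X^1·Y^0·Z^2.
  monomial -1·x^0·y^3 ↦ -1·X^0·Y^3·Z^0.
  monomial 1·x^0·y^2 ↦ 1·X^0·Y^2·Z^1.
  monomial -1·x^0·y^0 ↦ -1·X^0·Y^0·Z^3.
Collecting: F(X, Y, Z) = -2*X**3 - X**2*Y + 2*X**2*Z + 2*X*Y**2 - 2*X*Y*Z + 3*X*Z**2 - Y**3 + Y**2*Z - Z**3.


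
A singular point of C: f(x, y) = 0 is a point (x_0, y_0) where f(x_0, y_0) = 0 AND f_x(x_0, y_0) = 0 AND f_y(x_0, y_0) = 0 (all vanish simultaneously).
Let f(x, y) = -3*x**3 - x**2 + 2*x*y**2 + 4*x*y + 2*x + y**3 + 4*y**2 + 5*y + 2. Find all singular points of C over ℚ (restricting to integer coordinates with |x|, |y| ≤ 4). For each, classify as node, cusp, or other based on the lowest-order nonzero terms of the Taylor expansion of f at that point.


Singular points: {(0, -1)}; classification: node.

Compute partial derivatives:
  f_x = -9*x**2 - 2*x + 2*y**2 + 4*y + 2.
  f_y = 4*x*y + 4*x + 3*y**2 + 8*y + 5.
Scan x_0 ∈ {−4, ..., 4}. For each x_0, f_y(x_0, y) is a polynomial in y; find its integer roots y ∈ {−4, ..., 4}, then test f_x and f at those candidates.
  x = -4: f_y(-4, y) = 3*y**2 - 8*y - 11; vanishes at y ∈ {-1}. (-4, -1): f_x = -136 ≠ 0.
  x = -3: f_y(-3, y) = 3*y**2 - 4*y - 7; vanishes at y ∈ {-1}. (-3, -1): f_x = -75 ≠ 0.
  x = -2: f_y(-2, y) = 3*y**2 - 3; vanishes at y ∈ {-1, 1}. (-2, -1): f_x = -32 ≠ 0; (-2, 1): f_x = -24 ≠ 0.
  x = -1: f_y(-1, y) = 3*y**2 + 4*y + 1; vanishes at y ∈ {-1}. (-1, -1): f_x = -7 ≠ 0.
  x = 0: f_y(0, y) = 3*y**2 + 8*y + 5; vanishes at y ∈ {-1}. (0, -1): f_x = 0, f = 0 — SINGULAR.
  x = 1: f_y(1, y) = 3*y**2 + 12*y + 9; vanishes at y ∈ {-3, -1}. (1, -3): f_x = -3 ≠ 0; (1, -1): f_x = -11 ≠ 0.
  x = 2: f_y(2, y) = 3*y**2 + 16*y + 13; vanishes at y ∈ {-1}. (2, -1): f_x = -40 ≠ 0.
  x = 3: f_y(3, y) = 3*y**2 + 20*y + 17; vanishes at y ∈ {-1}. (3, -1): f_x = -87 ≠ 0.
  x = 4: f_y(4, y) = 3*y**2 + 24*y + 21; vanishes at y ∈ {-1}. (4, -1): f_x = -152 ≠ 0.
Only singular point on the grid: (0, -1).
Classify: substitute x = 0 + u, y = -1 + v and expand: f = -3*u**3 - u**2 + 2*u*v**2 + v**3 + v**2.
No constant or linear terms (consistent with a singular point). Quadratic part: -u**2 + v**2. Cubic part: -3*u**3 + 2*u*v**2 + v**3.
The quadratic part v**2 - u**2 = (v − u)(v + u) splits into two distinct linear factors, so there are two distinct tangent lines y − -1 = ±(x − 0) — this is a node (ordinary double point).
Classification: node.


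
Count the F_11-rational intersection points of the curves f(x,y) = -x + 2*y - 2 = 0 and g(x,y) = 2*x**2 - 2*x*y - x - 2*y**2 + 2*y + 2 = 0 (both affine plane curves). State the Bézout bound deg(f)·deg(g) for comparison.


Common zeros: {(3, 8), (5, 9)}; count = 2; Bézout bound = 2.

deg(f) = 1, deg(g) = 2, so Bézout bound = 2.
Scan x ∈ F_11. For each x, list the y ∈ F_11 with f(x, y) ≡ 0 and those with g(x, y) ≡ 0 (mod 11); the common zeros in that column are the intersection.
  x = 0: f ≡ 0 at y ∈ {1}; g ≡ 0 at y ∈ {4, 8}; common: ∅.
  x = 1: f ≡ 0 at y ∈ {7}; g ≡ 0 at y ∈ ∅; common: ∅.
  x = 2: f ≡ 0 at y ∈ {2}; g ≡ 0 at y ∈ ∅; common: ∅.
  x = 3: f ≡ 0 at y ∈ {8}; g ≡ 0 at y ∈ {1, 8}; common: {8}.
  x = 4: f ≡ 0 at y ∈ {3}; g ≡ 0 at y ∈ {1, 7}; common: ∅.
  x = 5: f ≡ 0 at y ∈ {9}; g ≡ 0 at y ∈ {9}; common: {9}.
  x = 6: f ≡ 0 at y ∈ {4}; g ≡ 0 at y ∈ ∅; common: ∅.
  x = 7: f ≡ 0 at y ∈ {10}; g ≡ 0 at y ∈ ∅; common: ∅.
  x = 8: f ≡ 0 at y ∈ {5}; g ≡ 0 at y ∈ ∅; common: ∅.
  x = 9: f ≡ 0 at y ∈ {0}; g ≡ 0 at y ∈ {7}; common: ∅.
  x = 10: f ≡ 0 at y ∈ {6}; g ≡ 0 at y ∈ {4, 9}; common: ∅.
Collecting: common zeros = {(3, 8), (5, 9)}, so the count is 2.
Comparison with the Bézout bound: 2 ≤ 2 = deg(f)·deg(g), as expected for curves with no common component (the bound is attained).


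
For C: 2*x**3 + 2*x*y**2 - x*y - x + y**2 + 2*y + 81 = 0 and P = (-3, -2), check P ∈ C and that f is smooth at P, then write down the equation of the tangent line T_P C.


Tangent line at P: 63*x + 25*y + 239 = 0.

Step 1: f(-3, -2) = 0, so P lies on C.
Step 2: partial derivatives
  f_x(x, y) = 6*x**2 + 2*y**2 - y - 1, f_y(x, y) = 4*x*y - x + 2*y + 2.
  f_x(P) = 63, f_y(P) = 25 (gradient nonzero, so P is smooth).
Step 3: tangent line at P: 63·(x − -3) + 25·(y − -2) = 0.
Expanding: 63*x + 25*y + 239 = 0.


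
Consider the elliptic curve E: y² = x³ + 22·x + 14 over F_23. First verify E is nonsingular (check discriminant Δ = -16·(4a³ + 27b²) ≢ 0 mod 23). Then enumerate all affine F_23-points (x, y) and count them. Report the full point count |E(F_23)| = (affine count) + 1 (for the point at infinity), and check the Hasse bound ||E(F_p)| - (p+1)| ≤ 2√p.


Affine points = {(8, 9), (8, 14), (11, 0), (13, 6), (13, 17), (15, 4), (15, 19), (16, 0), (18, 3), (18, 20), (19, 0), (20, 6), (20, 17), (21, 10), (21, 13)}; affine count = 15; |E(F_23)| = 16.

Discriminant check: Δ ∝ 4a³ + 27b² = 4·22³ + 27·14² = 4·10648 + 27·196 ≡ 21 (mod 23). Nonzero ⇒ E is nonsingular.
For each x ∈ F_23, compute rhs = x³ + 22·x + 14 mod 23, then count y ∈ F_23 with y² ≡ rhs.
  x = 0: rhs = 14, matching y values: none (0 points).
  x = 1: rhs = 14, matching y values: none (0 points).
  x = 2: rhs = 20, matching y values: none (0 points).
  x = 3: rhs = 15, matching y values: none (0 points).
  x = 4: rhs = 5, matching y values: none (0 points).
  x = 5: rhs = 19, matching y values: none (0 points).
  x = 6: rhs = 17, matching y values: none (0 points).
  x = 7: rhs = 5, matching y values: none (0 points).
  x = 8: rhs = 12, matching y values: 9, 14 (2 points).
  x = 9: rhs = 21, matching y values: none (0 points).
  x = 10: rhs = 15, matching y values: none (0 points).
  x = 11: rhs = 0, matching y values: 0 (1 points).
  x = 12: rhs = 5, matching y values: none (0 points).
  x = 13: rhs = 13, matching y values: 6, 17 (2 points).
  x = 14: rhs = 7, matching y values: none (0 points).
  x = 15: rhs = 16, matching y values: 4, 19 (2 points).
  x = 16: rhs = 0, matching y values: 0 (1 points).
  x = 17: rhs = 11, matching y values: none (0 points).
  x = 18: rhs = 9, matching y values: 3, 20 (2 points).
  x = 19: rhs = 0, matching y values: 0 (1 points).
  x = 20: rhs = 13, matching y values: 6, 17 (2 points).
  x = 21: rhs = 8, matching y values: 10, 13 (2 points).
  x = 22: rhs = 14, matching y values: none (0 points).
Total affine count: 15.
Full point count |E(F_23)| = 15 + 1 = 16.
Hasse bound: |16 − (23+1)| = |-8| = 8 ≤ 2√23 ≈ 9.5917 ✓.


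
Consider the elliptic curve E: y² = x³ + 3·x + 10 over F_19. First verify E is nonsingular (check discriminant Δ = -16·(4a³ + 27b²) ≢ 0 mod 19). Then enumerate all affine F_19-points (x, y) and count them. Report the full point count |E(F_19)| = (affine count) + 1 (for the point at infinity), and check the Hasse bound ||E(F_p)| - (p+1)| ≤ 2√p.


Affine points = {(2, 9), (2, 10), (5, 6), (5, 13), (6, 4), (6, 15), (9, 5), (9, 14), (11, 5), (11, 14), (12, 8), (12, 11), (13, 2), (13, 17), (18, 5), (18, 14)}; affine count = 16; |E(F_19)| = 17.

Discriminant check: Δ ∝ 4a³ + 27b² = 4·3³ + 27·10² = 4·27 + 27·100 ≡ 15 (mod 19). Nonzero ⇒ E is nonsingular.
For each x ∈ F_19, compute rhs = x³ + 3·x + 10 mod 19, then count y ∈ F_19 with y² ≡ rhs.
  x = 0: rhs = 10, matching y values: none (0 points).
  x = 1: rhs = 14, matching y values: none (0 points).
  x = 2: rhs = 5, matching y values: 9, 10 (2 points).
  x = 3: rhs = 8, matching y values: none (0 points).
  x = 4: rhs = 10, matching y values: none (0 points).
  x = 5: rhs = 17, matching y values: 6, 13 (2 points).
  x = 6: rhs = 16, matching y values: 4, 15 (2 points).
  x = 7: rhs = 13, matching y values: none (0 points).
  x = 8: rhs = 14, matching y values: none (0 points).
  x = 9: rhs = 6, matching y values: 5, 14 (2 points).
  x = 10: rhs = 14, matching y values: none (0 points).
  x = 11: rhs = 6, matching y values: 5, 14 (2 points).
  x = 12: rhs = 7, matching y values: 8, 11 (2 points).
  x = 13: rhs = 4, matching y values: 2, 17 (2 points).
  x = 14: rhs = 3, matching y values: none (0 points).
  x = 15: rhs = 10, matching y values: none (0 points).
  x = 16: rhs = 12, matching y values: none (0 points).
  x = 17: rhs = 15, matching y values: none (0 points).
  x = 18: rhs = 6, matching y values: 5, 14 (2 points).
Total affine count: 16.
Full point count |E(F_19)| = 16 + 1 = 17.
Hasse bound: |17 − (19+1)| = |-3| = 3 ≤ 2√19 ≈ 8.7178 ✓.


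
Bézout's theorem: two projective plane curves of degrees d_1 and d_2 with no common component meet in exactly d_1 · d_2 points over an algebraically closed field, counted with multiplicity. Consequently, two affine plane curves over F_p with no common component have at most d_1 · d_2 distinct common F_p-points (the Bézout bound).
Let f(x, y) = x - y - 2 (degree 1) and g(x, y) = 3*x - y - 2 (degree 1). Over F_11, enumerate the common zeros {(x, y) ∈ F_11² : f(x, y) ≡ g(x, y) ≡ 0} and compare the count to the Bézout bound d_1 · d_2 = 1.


Common zeros: {(0, 9)}; count = 1; Bézout bound = 1.

deg(f) = 1, deg(g) = 1, so Bézout bound = 1.
Scan x ∈ F_11. For each x, list the y ∈ F_11 with f(x, y) ≡ 0 and those with g(x, y) ≡ 0 (mod 11); the common zeros in that column are the intersection.
  x = 0: f ≡ 0 at y ∈ {9}; g ≡ 0 at y ∈ {9}; common: {9}.
  x = 1: f ≡ 0 at y ∈ {10}; g ≡ 0 at y ∈ {1}; common: ∅.
  x = 2: f ≡ 0 at y ∈ {0}; g ≡ 0 at y ∈ {4}; common: ∅.
  x = 3: f ≡ 0 at y ∈ {1}; g ≡ 0 at y ∈ {7}; common: ∅.
  x = 4: f ≡ 0 at y ∈ {2}; g ≡ 0 at y ∈ {10}; common: ∅.
  x = 5: f ≡ 0 at y ∈ {3}; g ≡ 0 at y ∈ {2}; common: ∅.
  x = 6: f ≡ 0 at y ∈ {4}; g ≡ 0 at y ∈ {5}; common: ∅.
  x = 7: f ≡ 0 at y ∈ {5}; g ≡ 0 at y ∈ {8}; common: ∅.
  x = 8: f ≡ 0 at y ∈ {6}; g ≡ 0 at y ∈ {0}; common: ∅.
  x = 9: f ≡ 0 at y ∈ {7}; g ≡ 0 at y ∈ {3}; common: ∅.
  x = 10: f ≡ 0 at y ∈ {8}; g ≡ 0 at y ∈ {6}; common: ∅.
Collecting: common zeros = {(0, 9)}, so the count is 1.
Comparison with the Bézout bound: 1 ≤ 1 = deg(f)·deg(g), as expected for curves with no common component (the bound is attained).


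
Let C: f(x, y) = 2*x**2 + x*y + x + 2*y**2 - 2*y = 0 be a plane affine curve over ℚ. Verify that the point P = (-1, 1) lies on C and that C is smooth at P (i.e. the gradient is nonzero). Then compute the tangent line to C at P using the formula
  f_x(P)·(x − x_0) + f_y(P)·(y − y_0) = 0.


Tangent line at P: -2*x + y - 3 = 0.

Step 1: f(-1, 1) = 0, so P lies on C.
Step 2: partial derivatives
  f_x(x, y) = 4*x + y + 1, f_y(x, y) = x + 4*y - 2.
  f_x(P) = -2, f_y(P) = 1 (gradient nonzero, so P is smooth).
Step 3: tangent line at P: -2·(x − -1) + 1·(y − 1) = 0.
Expanding: -2*x + y - 3 = 0.


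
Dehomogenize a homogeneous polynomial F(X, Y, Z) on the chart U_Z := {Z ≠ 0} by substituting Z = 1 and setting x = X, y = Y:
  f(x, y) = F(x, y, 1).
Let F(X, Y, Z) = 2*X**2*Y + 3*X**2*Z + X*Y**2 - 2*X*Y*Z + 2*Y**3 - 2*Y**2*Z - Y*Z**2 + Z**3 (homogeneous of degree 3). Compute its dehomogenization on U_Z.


f(x, y) = 2*x**2*y + 3*x**2 + x*y**2 - 2*x*y + 2*y**3 - 2*y**2 - y + 1

On U_Z we set Z = 1. Each monomial c·X^i·Y^j·Z^k in F becomes c·x^i·y^j·1^k = c·x^i·y^j.
Substituting Z = 1: F(X, Y, 1) = 2*x**2*y + 3*x**2 + x*y**2 - 2*x*y + 2*y**3 - 2*y**2 - y + 1.
Note: deg(f) ≤ deg(F) = 3; strict inequality happens when F is divisible by Z (lost terms).


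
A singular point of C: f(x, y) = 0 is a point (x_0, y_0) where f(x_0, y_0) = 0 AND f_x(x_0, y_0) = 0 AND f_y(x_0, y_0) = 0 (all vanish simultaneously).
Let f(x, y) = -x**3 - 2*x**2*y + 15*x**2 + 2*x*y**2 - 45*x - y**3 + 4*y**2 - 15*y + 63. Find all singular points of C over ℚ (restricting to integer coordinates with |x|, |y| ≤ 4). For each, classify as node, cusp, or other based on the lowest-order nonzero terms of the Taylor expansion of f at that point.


Singular points: {(3, 3)}; classification: cusp.

Compute partial derivatives:
  f_x = -3*x**2 - 4*x*y + 30*x + 2*y**2 - 45.
  f_y = -2*x**2 + 4*x*y - 3*y**2 + 8*y - 15.
Scan x_0 ∈ {−4, ..., 4}. For each x_0, f_y(x_0, y) is a polynomial in y; find its integer roots y ∈ {−4, ..., 4}, then test f_x and f at those candidates.
  x = -4: f_y(-4, y) = -3*y**2 - 8*y - 47; no integer root y with |y| ≤ 4.
  x = -3: f_y(-3, y) = -3*y**2 - 4*y - 33; no integer root y with |y| ≤ 4.
  x = -2: f_y(-2, y) = -3*y**2 - 23; no integer root y with |y| ≤ 4.
  x = -1: f_y(-1, y) = -3*y**2 + 4*y - 17; no integer root y with |y| ≤ 4.
  x = 0: f_y(0, y) = -3*y**2 + 8*y - 15; no integer root y with |y| ≤ 4.
  x = 1: f_y(1, y) = -3*y**2 + 12*y - 17; no integer root y with |y| ≤ 4.
  x = 2: f_y(2, y) = -3*y**2 + 16*y - 23; no integer root y with |y| ≤ 4.
  x = 3: f_y(3, y) = -3*y**2 + 20*y - 33; vanishes at y ∈ {3}. (3, 3): f_x = 0, f = 0 — SINGULAR.
  x = 4: f_y(4, y) = -3*y**2 + 24*y - 47; no integer root y with |y| ≤ 4.
Only singular point on the grid: (3, 3).
Classify: substitute x = 3 + u, y = 3 + v and expand: f = -u**3 - 2*u**2*v + 2*u*v**2 - v**3 + v**2.
No constant or linear terms (consistent with a singular point). Quadratic part: v**2. Cubic part: -u**3 - 2*u**2*v + 2*u*v**2 - v**3.
The quadratic part v**2 is a perfect square, so there is a single (double) tangent line v = 0, i.e. y = 3. Restricting the cubic part to that line (v = 0) leaves -u**3 ≠ 0, so f is not divisible by v and the branch is v² ≈ u**3 to lowest order — this is a cusp.
Classification: cusp.


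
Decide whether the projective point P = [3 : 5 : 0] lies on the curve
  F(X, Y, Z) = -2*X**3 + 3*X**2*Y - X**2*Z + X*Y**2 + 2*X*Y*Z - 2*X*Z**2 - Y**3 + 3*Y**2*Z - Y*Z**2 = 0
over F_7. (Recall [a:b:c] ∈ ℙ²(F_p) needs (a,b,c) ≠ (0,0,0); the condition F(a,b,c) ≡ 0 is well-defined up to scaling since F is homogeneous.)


F(3,5,0) ≡ 3 (mod 7); P is NOT on the curve.

Evaluate F(3, 5, 0) term-by-term (mod 7).
  -2*X**3 ↦ -2·27·1·1 = -54
  3*X**2*Y ↦ 3·9·5·1 = 135
  -X**2*Z ↦ -1·9·1·0 = 0
  X*Y**2 ↦ 1·3·25·1 = 75
  2*X*Y*Z ↦ 2·3·5·0 = 0
  -2*X*Z**2 ↦ -2·3·1·0 = 0
  -Y**3 ↦ -1·1·125·1 = -125
  3*Y**2*Z ↦ 3·1·25·0 = 0
  -Y*Z**2 ↦ -1·1·5·0 = 0
Sum: F(3, 5, 0) = (-54) + (135) + (0) + (75) + (0) + (0) + (-125) + (0) + (0) = 31.
Reducing mod 7: 31 ≡ 3 (mod 7).
Since F(a, b, c) ≡ 3 ≠ 0 (mod 7), P does NOT lie on the curve.
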